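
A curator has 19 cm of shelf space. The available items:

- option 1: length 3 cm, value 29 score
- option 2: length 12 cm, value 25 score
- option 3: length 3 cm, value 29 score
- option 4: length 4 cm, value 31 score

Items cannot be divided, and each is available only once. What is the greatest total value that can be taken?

89 score

Check high-value combinations within 19 cm:
- option 1+option 3+option 4: length 3+3+4=10, value 29+29+31=89
- option 1+option 2+option 4: length 3+12+4=19, value 29+25+31=85
- option 2+option 3+option 4: length 12+3+4=19, value 25+29+31=85
Best: 89 score.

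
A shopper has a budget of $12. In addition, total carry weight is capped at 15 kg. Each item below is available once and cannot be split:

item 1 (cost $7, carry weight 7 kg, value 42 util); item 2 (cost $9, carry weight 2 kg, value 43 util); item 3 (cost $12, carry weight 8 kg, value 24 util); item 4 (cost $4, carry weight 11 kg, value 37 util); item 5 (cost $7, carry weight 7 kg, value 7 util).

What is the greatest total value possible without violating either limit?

43 util

Feasible sets respecting both limits:
- item 2: cost 9, carry weight 2, value 43
- item 1: cost 7, carry weight 7, value 42
- item 4: cost 4, carry weight 11, value 37
Best: 43 util.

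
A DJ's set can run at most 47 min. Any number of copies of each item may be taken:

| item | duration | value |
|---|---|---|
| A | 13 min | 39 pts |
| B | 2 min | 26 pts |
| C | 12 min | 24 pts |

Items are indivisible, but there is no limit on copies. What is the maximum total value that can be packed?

Best value-per-unit is B at 26/2, and filling with it alone uses duration 23×2=46. No mix of the others beats 23×26 = 598.

598 pts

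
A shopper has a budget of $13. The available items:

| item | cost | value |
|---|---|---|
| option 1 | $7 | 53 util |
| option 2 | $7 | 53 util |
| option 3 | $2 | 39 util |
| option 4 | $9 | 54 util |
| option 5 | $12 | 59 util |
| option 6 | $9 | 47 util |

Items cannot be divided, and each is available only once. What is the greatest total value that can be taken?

93 util

This is a 0/1 knapsack; check combinations near the capacity.
- option 3+option 4: cost 2+9=11, value 39+54=93
- option 1+option 3: cost 7+2=9, value 53+39=92
- option 2+option 3: cost 7+2=9, value 53+39=92
Best: 93 util.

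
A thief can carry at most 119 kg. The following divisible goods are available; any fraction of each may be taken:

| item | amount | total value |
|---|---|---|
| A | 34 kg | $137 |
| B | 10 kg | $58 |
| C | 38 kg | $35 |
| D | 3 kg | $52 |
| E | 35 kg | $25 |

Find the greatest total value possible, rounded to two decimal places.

306.29

Take in order of value per unit:
- D (52/3 per unit): all 3 → value 52, running total 52.00
- B (58/10 per unit): all 10 → value 58, running total 110.00
- A (137/34 per unit): all 34 → value 137, running total 247.00
- C (35/38 per unit): all 38 → value 35, running total 282.00
- E (25/35 per unit): 34 of 35 → value 34×25/35 = 24.2857, running total 306.29
Total 306.29.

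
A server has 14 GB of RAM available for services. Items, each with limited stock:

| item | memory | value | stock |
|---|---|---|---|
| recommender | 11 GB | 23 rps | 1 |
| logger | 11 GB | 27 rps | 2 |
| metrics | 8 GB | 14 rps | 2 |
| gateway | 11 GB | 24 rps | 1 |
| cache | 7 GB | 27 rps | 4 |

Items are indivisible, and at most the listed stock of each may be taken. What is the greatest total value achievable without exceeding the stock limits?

Best selections within memory 14 and stock limits:
- 2×cache: memory 14, value 54
- 1×cache: memory 7, value 27
- 1×logger: memory 11, value 27
- 1×gateway: memory 11, value 24
Best: 54 rps.

54 rps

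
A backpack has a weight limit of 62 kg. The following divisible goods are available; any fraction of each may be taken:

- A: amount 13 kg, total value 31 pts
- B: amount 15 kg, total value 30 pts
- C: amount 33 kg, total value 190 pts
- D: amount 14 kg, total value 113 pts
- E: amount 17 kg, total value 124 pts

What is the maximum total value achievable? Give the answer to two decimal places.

415.48

Take in order of value per unit:
- D (113/14 per unit): all 14 → value 113, running total 113.00
- E (124/17 per unit): all 17 → value 124, running total 237.00
- C (190/33 per unit): 31 of 33 → value 31×190/33 = 178.4848, running total 415.48
Total 415.48.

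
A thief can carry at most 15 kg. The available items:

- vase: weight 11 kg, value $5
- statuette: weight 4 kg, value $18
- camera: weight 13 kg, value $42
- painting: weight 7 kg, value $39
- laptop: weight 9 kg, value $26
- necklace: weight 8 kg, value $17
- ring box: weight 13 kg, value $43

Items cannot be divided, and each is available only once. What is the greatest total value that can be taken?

This is a 0/1 knapsack; check combinations near the capacity.
- statuette+painting: weight 4+7=11, value 18+39=57
- painting+necklace: weight 7+8=15, value 39+17=56
- statuette+laptop: weight 4+9=13, value 18+26=44
- ring box: weight 13, value 43
- camera: weight 13, value 42
Best: $57.

$57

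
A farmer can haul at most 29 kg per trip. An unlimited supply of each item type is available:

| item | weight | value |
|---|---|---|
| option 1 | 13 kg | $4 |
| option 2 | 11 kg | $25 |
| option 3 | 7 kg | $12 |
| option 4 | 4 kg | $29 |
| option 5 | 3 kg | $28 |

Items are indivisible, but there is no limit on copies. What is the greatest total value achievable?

$254

Best value-per-unit is option 5 at 28/3; filling with it alone gives 9×28 = 252.
Optimal mix: 2×option 4 + 7×option 5 → weight 29, value 254.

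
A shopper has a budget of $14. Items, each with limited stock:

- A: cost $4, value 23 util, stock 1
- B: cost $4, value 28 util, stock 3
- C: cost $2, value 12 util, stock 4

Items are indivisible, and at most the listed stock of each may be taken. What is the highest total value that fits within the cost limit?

Best selections within cost 14 and stock limits:
- 3×B + 1×C: cost 14, value 96
- 2×B + 3×C: cost 14, value 92
Best: 96 util.

96 util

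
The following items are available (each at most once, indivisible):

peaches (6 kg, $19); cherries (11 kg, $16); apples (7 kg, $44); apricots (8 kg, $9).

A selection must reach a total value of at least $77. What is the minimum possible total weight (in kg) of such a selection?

Subsets with value ≥ 77, sorted by total weight:
- peaches+cherries+apples: weight 24, value 79
- peaches+cherries+apples+apricots: weight 32, value 88
Minimum weight: 24 kg.

24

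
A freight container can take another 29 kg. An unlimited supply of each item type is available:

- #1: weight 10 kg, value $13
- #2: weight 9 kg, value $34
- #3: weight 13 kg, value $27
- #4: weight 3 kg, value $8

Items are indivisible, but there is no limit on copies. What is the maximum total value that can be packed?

$102

Best value-per-unit is #2 at 34/9, and filling with it alone uses weight 3×9=27. No mix of the others beats 3×34 = 102.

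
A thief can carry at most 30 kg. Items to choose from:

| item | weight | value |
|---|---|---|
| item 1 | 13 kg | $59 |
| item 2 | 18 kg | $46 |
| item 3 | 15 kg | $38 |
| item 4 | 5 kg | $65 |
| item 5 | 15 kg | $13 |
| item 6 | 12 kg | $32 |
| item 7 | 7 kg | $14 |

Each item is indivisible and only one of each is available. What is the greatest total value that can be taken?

$156

This is a 0/1 knapsack; check combinations near the capacity.
- item 1+item 4+item 6: weight 13+5+12=30, value 59+65+32=156
- item 1+item 4+item 7: weight 13+5+7=25, value 59+65+14=138
- item 2+item 4+item 7: weight 18+5+7=30, value 46+65+14=125
Best: $156.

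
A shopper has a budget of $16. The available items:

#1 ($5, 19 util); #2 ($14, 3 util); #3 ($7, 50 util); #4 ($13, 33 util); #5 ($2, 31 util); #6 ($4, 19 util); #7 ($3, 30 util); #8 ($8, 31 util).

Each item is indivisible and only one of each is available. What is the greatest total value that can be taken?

Check high-value combinations within $16:
- #3+#5+#6+#7: cost 7+2+4+3=16, value 50+31+19+30=130
- #3+#5+#7: cost 7+2+3=12, value 50+31+30=111
- #3+#5+#6: cost 7+2+4=13, value 50+31+19=100
- #1+#3+#5: cost 5+7+2=14, value 19+50+31=100
- #3+#6+#7: cost 7+4+3=14, value 50+19+30=99
Best: 130 util.

130 util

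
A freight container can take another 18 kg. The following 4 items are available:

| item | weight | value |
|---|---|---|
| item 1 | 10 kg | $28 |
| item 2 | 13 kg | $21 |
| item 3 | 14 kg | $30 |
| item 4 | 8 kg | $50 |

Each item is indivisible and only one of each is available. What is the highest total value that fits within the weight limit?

$78

Check high-value combinations within 18 kg:
- item 1+item 4: weight 10+8=18, value 28+50=78
- item 4: weight 8, value 50
- item 3: weight 14, value 30
- item 1: weight 10, value 28
- item 2: weight 13, value 21
Best: $78.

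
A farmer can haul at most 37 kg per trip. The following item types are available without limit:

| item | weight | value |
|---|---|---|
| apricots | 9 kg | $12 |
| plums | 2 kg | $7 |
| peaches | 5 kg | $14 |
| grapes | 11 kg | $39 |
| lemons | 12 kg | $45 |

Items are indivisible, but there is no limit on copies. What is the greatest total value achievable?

$136

Best value-per-unit is lemons at 45/12; filling with it alone gives 3×45 = 135.
Optimal mix: 1×plums + 1×grapes + 2×lemons → weight 37, value 136.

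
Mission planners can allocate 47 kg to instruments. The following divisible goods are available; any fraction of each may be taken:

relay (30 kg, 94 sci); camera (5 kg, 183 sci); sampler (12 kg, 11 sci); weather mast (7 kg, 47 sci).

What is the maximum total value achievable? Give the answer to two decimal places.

328.58

Take in order of value per unit:
- camera (183/5 per unit): all 5 → value 183, running total 183.00
- weather mast (47/7 per unit): all 7 → value 47, running total 230.00
- relay (94/30 per unit): all 30 → value 94, running total 324.00
- sampler (11/12 per unit): 5 of 12 → value 5×11/12 = 4.5833, running total 328.58
Total 328.58.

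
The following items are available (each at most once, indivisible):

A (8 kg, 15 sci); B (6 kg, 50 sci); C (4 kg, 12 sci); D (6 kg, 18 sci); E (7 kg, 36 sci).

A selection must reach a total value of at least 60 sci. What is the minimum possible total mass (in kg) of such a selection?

Subsets with value ≥ 60, sorted by total mass:
- B+C: mass 10, value 62
- B+D: mass 12, value 68
- B+E: mass 13, value 86
- A+B: mass 14, value 65
Minimum mass: 10 kg.

10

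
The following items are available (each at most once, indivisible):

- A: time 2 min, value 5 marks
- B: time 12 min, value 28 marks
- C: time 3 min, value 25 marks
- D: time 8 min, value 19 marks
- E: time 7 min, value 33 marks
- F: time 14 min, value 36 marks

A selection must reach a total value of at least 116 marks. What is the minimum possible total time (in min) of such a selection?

Subsets with value ≥ 116, sorted by total time:
- A+C+D+E+F: time 34, value 118
- B+C+E+F: time 36, value 122
- A+B+C+E+F: time 38, value 127
Minimum time: 34 min.

34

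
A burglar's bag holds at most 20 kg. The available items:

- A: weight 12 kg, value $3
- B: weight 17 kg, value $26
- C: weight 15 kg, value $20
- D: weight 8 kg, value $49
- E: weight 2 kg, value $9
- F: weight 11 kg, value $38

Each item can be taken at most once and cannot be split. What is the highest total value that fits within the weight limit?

$87

Check high-value combinations within 20 kg:
- D+F: weight 8+11=19, value 49+38=87
- D+E: weight 8+2=10, value 49+9=58
- A+D: weight 12+8=20, value 3+49=52
- D: weight 8, value 49
- E+F: weight 2+11=13, value 9+38=47
Best: $87.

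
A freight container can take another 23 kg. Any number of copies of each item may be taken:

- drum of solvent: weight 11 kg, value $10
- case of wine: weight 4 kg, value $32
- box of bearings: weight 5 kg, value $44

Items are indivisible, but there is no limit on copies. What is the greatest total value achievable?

$196

Best value-per-unit is box of bearings at 44/5; filling with it alone gives 4×44 = 176.
Optimal mix: 2×case of wine + 3×box of bearings → weight 23, value 196.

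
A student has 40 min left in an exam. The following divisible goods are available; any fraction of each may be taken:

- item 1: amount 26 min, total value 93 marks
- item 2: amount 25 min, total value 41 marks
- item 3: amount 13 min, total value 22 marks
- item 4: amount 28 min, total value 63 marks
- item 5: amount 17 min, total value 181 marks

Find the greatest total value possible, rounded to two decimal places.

263.27

Take in order of value per unit:
- item 5 (181/17 per unit): all 17 → value 181, running total 181.00
- item 1 (93/26 per unit): 23 of 26 → value 23×93/26 = 82.2692, running total 263.27
Total 263.27.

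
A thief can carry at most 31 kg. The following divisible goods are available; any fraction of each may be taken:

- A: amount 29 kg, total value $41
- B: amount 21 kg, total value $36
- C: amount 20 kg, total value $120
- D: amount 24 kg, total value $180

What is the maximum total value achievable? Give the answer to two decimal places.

Take in order of value per unit:
- D (180/24 per unit): all 24 → value 180, running total 180.00
- C (120/20 per unit): 7 of 20 → value 7×120/20 = 42.0000, running total 222.00
Total 222.00.

222.00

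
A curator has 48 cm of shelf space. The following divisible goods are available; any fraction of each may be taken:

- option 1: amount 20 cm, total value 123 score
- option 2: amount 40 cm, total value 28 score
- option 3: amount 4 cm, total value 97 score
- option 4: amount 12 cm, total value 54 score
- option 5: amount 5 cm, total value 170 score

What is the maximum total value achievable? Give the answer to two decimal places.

448.90

Take in order of value per unit:
- option 5 (170/5 per unit): all 5 → value 170, running total 170.00
- option 3 (97/4 per unit): all 4 → value 97, running total 267.00
- option 1 (123/20 per unit): all 20 → value 123, running total 390.00
- option 4 (54/12 per unit): all 12 → value 54, running total 444.00
- option 2 (28/40 per unit): 7 of 40 → value 7×28/40 = 4.9000, running total 448.90
Total 448.90.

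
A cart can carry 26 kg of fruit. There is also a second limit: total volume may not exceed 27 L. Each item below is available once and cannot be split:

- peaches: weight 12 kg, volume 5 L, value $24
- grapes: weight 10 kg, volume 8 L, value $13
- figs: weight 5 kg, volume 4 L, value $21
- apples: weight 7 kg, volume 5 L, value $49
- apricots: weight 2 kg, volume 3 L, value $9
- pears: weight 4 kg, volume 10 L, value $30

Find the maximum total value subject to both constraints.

Feasible sets respecting both limits:
- grapes+figs+apples+pears: weight 26, volume 27, value 113
- peaches+apples+apricots+pears: weight 25, volume 23, value 112
- figs+apples+apricots+pears: weight 18, volume 22, value 109
- peaches+figs+apples+apricots: weight 26, volume 17, value 103
Best: $113.

$113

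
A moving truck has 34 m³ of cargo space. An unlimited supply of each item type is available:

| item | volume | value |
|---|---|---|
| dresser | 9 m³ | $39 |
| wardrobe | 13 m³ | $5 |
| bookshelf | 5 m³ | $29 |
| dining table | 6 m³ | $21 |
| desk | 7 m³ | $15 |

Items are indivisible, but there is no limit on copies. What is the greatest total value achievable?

Best value-per-unit is bookshelf at 29/5; filling with it alone gives 6×29 = 174.
Optimal mix: 1×dresser + 5×bookshelf → volume 34, value 184.

$184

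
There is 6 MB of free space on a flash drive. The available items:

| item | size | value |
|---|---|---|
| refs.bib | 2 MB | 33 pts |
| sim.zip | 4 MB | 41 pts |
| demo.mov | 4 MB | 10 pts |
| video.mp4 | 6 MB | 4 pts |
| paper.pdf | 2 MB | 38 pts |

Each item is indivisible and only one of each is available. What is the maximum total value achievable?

79 pts

This is a 0/1 knapsack; check combinations near the capacity.
- sim.zip+paper.pdf: size 4+2=6, value 41+38=79
- refs.bib+sim.zip: size 2+4=6, value 33+41=74
- refs.bib+paper.pdf: size 2+2=4, value 33+38=71
Best: 79 pts.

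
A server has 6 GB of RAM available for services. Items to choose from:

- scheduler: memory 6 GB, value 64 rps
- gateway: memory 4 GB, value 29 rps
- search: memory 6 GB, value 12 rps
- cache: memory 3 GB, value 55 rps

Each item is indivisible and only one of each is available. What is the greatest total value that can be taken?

64 rps

Check high-value combinations within 6 GB:
- scheduler: memory 6, value 64
- cache: memory 3, value 55
- gateway: memory 4, value 29
- search: memory 6, value 12
Best: 64 rps.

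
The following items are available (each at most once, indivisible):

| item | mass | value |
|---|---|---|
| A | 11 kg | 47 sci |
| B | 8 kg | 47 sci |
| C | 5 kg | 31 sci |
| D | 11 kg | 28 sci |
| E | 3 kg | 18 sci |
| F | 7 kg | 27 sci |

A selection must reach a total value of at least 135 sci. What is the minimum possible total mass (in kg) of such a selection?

27

Subsets with value ≥ 135, sorted by total mass:
- A+B+C+E: mass 27, value 143
- A+B+E+F: mass 29, value 139
Minimum mass: 27 kg.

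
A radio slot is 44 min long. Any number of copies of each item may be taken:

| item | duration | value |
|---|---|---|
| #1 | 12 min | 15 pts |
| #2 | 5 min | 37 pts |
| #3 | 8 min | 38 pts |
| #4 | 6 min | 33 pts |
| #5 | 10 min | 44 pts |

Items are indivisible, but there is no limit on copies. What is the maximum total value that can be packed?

Best value-per-unit is #2 at 37/5; filling with it alone gives 8×37 = 296.
Optimal mix: 7×#2 + 1×#3 → duration 43, value 297.

297 pts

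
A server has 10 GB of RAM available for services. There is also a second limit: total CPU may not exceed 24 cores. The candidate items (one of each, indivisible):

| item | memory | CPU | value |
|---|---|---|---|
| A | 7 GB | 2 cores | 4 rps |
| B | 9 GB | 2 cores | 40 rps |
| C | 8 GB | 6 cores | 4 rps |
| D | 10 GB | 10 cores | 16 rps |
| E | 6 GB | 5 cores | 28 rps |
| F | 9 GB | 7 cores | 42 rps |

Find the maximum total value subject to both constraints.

42 rps

Feasible sets respecting both limits:
- F: memory 9, CPU 7, value 42
- B: memory 9, CPU 2, value 40
- E: memory 6, CPU 5, value 28
- D: memory 10, CPU 10, value 16
Best: 42 rps.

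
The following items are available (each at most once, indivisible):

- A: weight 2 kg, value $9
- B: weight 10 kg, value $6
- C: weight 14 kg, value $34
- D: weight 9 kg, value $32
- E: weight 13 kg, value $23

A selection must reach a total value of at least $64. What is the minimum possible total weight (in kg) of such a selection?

23

Subsets with value ≥ 64, sorted by total weight:
- C+D: weight 23, value 66
- A+D+E: weight 24, value 64
- A+C+D: weight 25, value 75
Minimum weight: 23 kg.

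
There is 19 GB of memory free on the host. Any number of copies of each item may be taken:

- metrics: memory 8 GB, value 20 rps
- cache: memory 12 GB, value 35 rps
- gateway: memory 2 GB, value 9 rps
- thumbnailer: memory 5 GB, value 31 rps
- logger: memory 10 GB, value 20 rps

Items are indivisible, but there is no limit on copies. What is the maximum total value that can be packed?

Best value-per-unit is thumbnailer at 31/5; filling with it alone gives 3×31 = 93.
Optimal mix: 2×gateway + 3×thumbnailer → memory 19, value 111.

111 rps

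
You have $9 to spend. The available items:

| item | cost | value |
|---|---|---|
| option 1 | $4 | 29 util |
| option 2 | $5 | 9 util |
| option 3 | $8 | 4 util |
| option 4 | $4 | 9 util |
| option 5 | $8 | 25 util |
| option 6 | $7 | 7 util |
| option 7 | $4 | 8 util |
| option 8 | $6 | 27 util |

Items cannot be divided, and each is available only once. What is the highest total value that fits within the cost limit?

Check high-value combinations within $9:
- option 1+option 4: cost 4+4=8, value 29+9=38
- option 1+option 2: cost 4+5=9, value 29+9=38
- option 1+option 7: cost 4+4=8, value 29+8=37
- option 1: cost 4, value 29
- option 8: cost 6, value 27
Best: 38 util.

38 util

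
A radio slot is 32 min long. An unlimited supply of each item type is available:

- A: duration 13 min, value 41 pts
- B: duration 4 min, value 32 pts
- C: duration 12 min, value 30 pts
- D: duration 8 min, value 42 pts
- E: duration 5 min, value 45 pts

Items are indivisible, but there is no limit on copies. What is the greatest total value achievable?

Best value-per-unit is E at 45/5; filling with it alone gives 6×45 = 270.
Optimal mix: 3×B + 4×E → duration 32, value 276.

276 pts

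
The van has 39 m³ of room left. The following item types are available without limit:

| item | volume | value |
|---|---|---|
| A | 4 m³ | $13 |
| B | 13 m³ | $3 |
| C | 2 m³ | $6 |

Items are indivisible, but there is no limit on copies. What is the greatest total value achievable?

$123

Best value-per-unit is A at 13/4; filling with it alone gives 9×13 = 117.
Optimal mix: 9×A + 1×C → volume 38, value 123.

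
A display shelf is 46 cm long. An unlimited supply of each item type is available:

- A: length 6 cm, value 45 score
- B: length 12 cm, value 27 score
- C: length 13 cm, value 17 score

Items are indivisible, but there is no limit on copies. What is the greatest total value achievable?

Best value-per-unit is A at 45/6, and filling with it alone uses length 7×6=42. No mix of the others beats 7×45 = 315.

315 score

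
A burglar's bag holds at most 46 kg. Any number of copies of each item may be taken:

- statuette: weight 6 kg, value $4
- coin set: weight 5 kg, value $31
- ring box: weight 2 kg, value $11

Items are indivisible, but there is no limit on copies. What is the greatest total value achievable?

Best value-per-unit is coin set at 31/5; filling with it alone gives 9×31 = 279.
Optimal mix: 8×coin set + 3×ring box → weight 46, value 281.

$281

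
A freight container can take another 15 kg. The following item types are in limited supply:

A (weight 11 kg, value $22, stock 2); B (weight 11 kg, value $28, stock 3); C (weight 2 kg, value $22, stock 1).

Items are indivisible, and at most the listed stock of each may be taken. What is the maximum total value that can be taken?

Best selections within weight 15 and stock limits:
- 1×B + 1×C: weight 13, value 50
- 1×A + 1×C: weight 13, value 44
Best: $50.

$50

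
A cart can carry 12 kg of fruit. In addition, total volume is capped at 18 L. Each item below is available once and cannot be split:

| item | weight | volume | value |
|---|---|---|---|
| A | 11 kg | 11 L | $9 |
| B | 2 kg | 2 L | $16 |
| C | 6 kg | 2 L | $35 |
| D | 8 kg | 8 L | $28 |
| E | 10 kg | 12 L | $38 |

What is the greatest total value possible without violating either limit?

$54

Feasible sets respecting both limits:
- B+E: weight 12, volume 14, value 54
- B+C: weight 8, volume 4, value 51
- B+D: weight 10, volume 10, value 44
- E: weight 10, volume 12, value 38
Best: $54.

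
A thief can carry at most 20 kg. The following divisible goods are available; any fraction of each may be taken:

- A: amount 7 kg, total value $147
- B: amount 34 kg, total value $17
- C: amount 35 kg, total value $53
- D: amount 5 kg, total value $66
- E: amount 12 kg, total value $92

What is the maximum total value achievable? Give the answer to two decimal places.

Take in order of value per unit:
- A (147/7 per unit): all 7 → value 147, running total 147.00
- D (66/5 per unit): all 5 → value 66, running total 213.00
- E (92/12 per unit): 8 of 12 → value 8×92/12 = 61.3333, running total 274.33
Total 274.33.

274.33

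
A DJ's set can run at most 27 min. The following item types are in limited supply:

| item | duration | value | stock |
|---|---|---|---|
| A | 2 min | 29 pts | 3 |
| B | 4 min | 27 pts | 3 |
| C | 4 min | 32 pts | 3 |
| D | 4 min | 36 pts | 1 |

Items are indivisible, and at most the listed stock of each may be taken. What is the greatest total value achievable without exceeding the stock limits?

Top feasible selections:
- 3×A + 1×B + 3×C + 1×D: duration 26, value 246
- 3×A + 2×B + 2×C + 1×D: duration 26, value 241
- 3×A + 2×B + 3×C: duration 26, value 237
Best: 246 pts.

246 pts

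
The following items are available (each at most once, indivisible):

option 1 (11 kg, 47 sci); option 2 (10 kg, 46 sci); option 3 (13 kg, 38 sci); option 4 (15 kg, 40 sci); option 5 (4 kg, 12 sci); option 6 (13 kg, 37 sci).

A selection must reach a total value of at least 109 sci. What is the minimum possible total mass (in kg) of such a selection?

34

Subsets with value ≥ 109, sorted by total mass:
- option 1+option 2+option 3: mass 34, value 131
- option 1+option 2+option 6: mass 34, value 130
- option 1+option 2+option 4: mass 36, value 133
Minimum mass: 34 kg.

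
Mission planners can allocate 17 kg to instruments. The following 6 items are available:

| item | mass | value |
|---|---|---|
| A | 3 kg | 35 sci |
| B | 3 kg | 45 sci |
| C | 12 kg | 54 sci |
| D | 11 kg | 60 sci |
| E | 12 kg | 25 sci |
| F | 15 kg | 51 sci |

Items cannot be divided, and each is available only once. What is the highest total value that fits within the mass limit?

140 sci

Check high-value combinations within 17 kg:
- A+B+D: mass 3+3+11=17, value 35+45+60=140
- B+D: mass 3+11=14, value 45+60=105
- B+C: mass 3+12=15, value 45+54=99
Best: 140 sci.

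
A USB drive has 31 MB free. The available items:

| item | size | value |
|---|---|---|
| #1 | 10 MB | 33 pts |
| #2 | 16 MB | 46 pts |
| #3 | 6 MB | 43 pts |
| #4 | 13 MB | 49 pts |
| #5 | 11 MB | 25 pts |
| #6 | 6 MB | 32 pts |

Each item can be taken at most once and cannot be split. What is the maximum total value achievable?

Check high-value combinations within 31 MB:
- #1+#3+#4: size 10+6+13=29, value 33+43+49=125
- #3+#4+#6: size 6+13+6=25, value 43+49+32=124
- #2+#3+#6: size 16+6+6=28, value 46+43+32=121
- #3+#4+#5: size 6+13+11=30, value 43+49+25=117
- #1+#4+#6: size 10+13+6=29, value 33+49+32=114
Best: 125 pts.

125 pts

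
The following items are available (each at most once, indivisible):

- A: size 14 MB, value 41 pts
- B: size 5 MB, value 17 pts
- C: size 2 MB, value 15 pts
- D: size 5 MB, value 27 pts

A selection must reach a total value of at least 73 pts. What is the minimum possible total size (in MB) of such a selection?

Subsets with value ≥ 73, sorted by total size:
- A+C+D: size 21, value 83
- A+B+C: size 21, value 73
- A+B+D: size 24, value 85
Minimum size: 21 MB.

21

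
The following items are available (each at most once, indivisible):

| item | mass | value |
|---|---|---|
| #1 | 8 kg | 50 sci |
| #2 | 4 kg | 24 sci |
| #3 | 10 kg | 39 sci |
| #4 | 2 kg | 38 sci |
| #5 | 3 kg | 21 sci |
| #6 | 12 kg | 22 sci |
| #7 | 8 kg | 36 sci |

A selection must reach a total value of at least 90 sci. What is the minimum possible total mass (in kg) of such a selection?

Subsets with value ≥ 90, sorted by total mass:
- #1+#4+#5: mass 13, value 109
- #4+#5+#7: mass 13, value 95
- #1+#2+#4: mass 14, value 112
Minimum mass: 13 kg.

13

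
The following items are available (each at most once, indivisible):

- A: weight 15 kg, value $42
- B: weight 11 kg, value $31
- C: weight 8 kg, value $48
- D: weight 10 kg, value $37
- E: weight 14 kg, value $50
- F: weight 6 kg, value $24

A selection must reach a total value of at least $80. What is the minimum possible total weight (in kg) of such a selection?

18

Subsets with value ≥ 80, sorted by total weight:
- C+D: weight 18, value 85
- C+E: weight 22, value 98
Minimum weight: 18 kg.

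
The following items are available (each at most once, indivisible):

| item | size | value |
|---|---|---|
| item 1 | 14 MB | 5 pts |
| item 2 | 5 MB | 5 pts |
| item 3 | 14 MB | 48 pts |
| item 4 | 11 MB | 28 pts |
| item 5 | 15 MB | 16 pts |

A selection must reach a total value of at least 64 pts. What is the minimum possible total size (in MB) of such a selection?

25

Subsets with value ≥ 64, sorted by total size:
- item 3+item 4: size 25, value 76
- item 3+item 5: size 29, value 64
- item 2+item 3+item 4: size 30, value 81
Minimum size: 25 MB.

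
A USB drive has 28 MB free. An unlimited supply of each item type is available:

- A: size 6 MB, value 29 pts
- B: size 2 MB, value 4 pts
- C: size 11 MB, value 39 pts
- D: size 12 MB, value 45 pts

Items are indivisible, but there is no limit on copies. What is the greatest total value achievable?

124 pts

Best value-per-unit is A at 29/6; filling with it alone gives 4×29 = 116.
Optimal mix: 4×A + 2×B → size 28, value 124.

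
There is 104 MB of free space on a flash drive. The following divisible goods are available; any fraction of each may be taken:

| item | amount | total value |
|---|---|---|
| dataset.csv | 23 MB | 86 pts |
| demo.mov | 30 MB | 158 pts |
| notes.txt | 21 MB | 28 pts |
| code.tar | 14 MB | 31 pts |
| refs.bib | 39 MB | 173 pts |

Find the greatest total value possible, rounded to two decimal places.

Take in order of value per unit:
- demo.mov (158/30 per unit): all 30 → value 158, running total 158.00
- refs.bib (173/39 per unit): all 39 → value 173, running total 331.00
- dataset.csv (86/23 per unit): all 23 → value 86, running total 417.00
- code.tar (31/14 per unit): 12 of 14 → value 12×31/14 = 26.5714, running total 443.57
Total 443.57.

443.57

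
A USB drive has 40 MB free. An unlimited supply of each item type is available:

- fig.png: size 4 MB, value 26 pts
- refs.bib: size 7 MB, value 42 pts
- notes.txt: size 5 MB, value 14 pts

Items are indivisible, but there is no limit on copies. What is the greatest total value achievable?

260 pts

Best value-per-unit is fig.png at 26/4, and filling with it alone uses size 10×4=40. No mix of the others beats 10×26 = 260.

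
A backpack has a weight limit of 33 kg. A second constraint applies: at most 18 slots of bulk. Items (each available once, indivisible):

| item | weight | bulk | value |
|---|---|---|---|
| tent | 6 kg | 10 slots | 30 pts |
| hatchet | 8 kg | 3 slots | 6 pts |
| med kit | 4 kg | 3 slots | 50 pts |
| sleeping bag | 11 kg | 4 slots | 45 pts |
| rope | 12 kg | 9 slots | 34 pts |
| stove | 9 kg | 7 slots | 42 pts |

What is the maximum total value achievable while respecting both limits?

Feasible sets respecting both limits:
- hatchet+med kit+sleeping bag+stove: weight 32, bulk 17, value 143
- med kit+sleeping bag+stove: weight 24, bulk 14, value 137
- med kit+sleeping bag+rope: weight 27, bulk 16, value 129
- tent+med kit+sleeping bag: weight 21, bulk 17, value 125
Best: 143 pts.

143 pts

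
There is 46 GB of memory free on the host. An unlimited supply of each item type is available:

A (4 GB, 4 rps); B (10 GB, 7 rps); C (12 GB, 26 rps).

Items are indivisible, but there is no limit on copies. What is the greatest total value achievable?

86 rps

Best value-per-unit is C at 26/12; filling with it alone gives 3×26 = 78.
Optimal mix: 2×A + 3×C → memory 44, value 86.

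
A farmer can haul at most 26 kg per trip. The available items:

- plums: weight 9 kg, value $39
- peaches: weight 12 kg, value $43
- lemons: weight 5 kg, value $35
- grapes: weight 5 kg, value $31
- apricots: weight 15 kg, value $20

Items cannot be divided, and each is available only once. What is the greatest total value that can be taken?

Check high-value combinations within 26 kg:
- plums+peaches+lemons: weight 9+12+5=26, value 39+43+35=117
- plums+peaches+grapes: weight 9+12+5=26, value 39+43+31=113
- peaches+lemons+grapes: weight 12+5+5=22, value 43+35+31=109
- plums+lemons+grapes: weight 9+5+5=19, value 39+35+31=105
Best: $117.

$117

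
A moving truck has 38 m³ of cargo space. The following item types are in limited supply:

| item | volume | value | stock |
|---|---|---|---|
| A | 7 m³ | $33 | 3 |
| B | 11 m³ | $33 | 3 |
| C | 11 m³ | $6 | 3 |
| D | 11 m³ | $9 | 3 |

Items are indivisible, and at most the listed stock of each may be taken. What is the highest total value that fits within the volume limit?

$132

Top feasible selections:
- 3×A + 1×B: volume 32, value 132
- 2×A + 2×B: volume 36, value 132
- 3×A + 1×D: volume 32, value 108
- 2×A + 1×B + 1×D: volume 36, value 108
Best: $132.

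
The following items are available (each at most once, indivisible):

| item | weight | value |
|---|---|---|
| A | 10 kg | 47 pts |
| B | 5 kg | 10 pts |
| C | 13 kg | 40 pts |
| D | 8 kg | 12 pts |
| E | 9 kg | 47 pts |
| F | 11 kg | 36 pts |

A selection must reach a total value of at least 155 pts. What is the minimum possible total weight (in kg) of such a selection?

Subsets with value ≥ 155, sorted by total weight:
- A+C+E+F: weight 43, value 170
- A+B+C+D+E: weight 45, value 156
- A+B+C+E+F: weight 48, value 180
Minimum weight: 43 kg.

43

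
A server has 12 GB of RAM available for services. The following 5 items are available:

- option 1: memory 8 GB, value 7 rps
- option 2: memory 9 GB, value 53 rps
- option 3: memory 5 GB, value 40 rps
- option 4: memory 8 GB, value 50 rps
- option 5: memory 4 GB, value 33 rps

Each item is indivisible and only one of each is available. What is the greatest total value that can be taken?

83 rps

Check high-value combinations within 12 GB:
- option 4+option 5: memory 8+4=12, value 50+33=83
- option 3+option 5: memory 5+4=9, value 40+33=73
- option 2: memory 9, value 53
- option 4: memory 8, value 50
- option 3: memory 5, value 40
Best: 83 rps.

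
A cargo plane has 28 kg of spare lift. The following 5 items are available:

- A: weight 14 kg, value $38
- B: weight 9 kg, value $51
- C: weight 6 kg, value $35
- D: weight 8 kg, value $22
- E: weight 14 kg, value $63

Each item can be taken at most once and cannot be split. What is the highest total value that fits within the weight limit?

$120

Check high-value combinations within 28 kg:
- C+D+E: weight 6+8+14=28, value 35+22+63=120
- B+E: weight 9+14=23, value 51+63=114
- B+C+D: weight 9+6+8=23, value 51+35+22=108
- A+E: weight 14+14=28, value 38+63=101
- C+E: weight 6+14=20, value 35+63=98
Best: $120.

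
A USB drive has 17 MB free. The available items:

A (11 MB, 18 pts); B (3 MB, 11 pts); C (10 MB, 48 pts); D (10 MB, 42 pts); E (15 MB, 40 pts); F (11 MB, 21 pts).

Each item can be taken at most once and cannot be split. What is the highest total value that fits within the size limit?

59 pts

Check high-value combinations within 17 MB:
- B+C: size 3+10=13, value 11+48=59
- B+D: size 3+10=13, value 11+42=53
- C: size 10, value 48
Best: 59 pts.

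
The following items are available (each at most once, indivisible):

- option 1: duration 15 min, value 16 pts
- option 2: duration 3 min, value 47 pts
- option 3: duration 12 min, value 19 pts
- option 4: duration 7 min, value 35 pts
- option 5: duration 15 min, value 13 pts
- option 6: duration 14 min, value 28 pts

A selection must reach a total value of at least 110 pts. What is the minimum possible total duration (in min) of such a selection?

24

Subsets with value ≥ 110, sorted by total duration:
- option 2+option 4+option 6: duration 24, value 110
- option 2+option 3+option 4+option 6: duration 36, value 129
Minimum duration: 24 min.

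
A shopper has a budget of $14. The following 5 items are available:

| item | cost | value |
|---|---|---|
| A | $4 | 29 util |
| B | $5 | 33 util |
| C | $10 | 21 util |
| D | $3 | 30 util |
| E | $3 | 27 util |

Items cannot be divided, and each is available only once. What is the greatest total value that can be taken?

Check high-value combinations within $14:
- A+B+D: cost 4+5+3=12, value 29+33+30=92
- B+D+E: cost 5+3+3=11, value 33+30+27=90
- A+B+E: cost 4+5+3=12, value 29+33+27=89
- A+D+E: cost 4+3+3=10, value 29+30+27=86
Best: 92 util.

92 util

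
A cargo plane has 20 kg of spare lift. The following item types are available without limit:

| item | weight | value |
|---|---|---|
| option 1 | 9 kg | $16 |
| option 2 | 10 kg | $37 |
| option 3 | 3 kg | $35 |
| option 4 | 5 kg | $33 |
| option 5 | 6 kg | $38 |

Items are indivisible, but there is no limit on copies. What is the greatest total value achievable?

$210

Best value-per-unit is option 3 at 35/3, and filling with it alone uses weight 6×3=18. No mix of the others beats 6×35 = 210.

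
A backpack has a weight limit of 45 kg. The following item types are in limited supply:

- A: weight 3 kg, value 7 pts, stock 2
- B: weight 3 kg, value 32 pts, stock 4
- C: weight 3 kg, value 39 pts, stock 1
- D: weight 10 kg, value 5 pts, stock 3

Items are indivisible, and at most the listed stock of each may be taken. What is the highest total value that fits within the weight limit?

191 pts

Best selections within weight 45 and stock limits:
- 2×A + 4×B + 1×C + 2×D: weight 41, value 191
- 2×A + 4×B + 1×C + 1×D: weight 31, value 186
- 1×A + 4×B + 1×C + 2×D: weight 38, value 184
Best: 191 pts.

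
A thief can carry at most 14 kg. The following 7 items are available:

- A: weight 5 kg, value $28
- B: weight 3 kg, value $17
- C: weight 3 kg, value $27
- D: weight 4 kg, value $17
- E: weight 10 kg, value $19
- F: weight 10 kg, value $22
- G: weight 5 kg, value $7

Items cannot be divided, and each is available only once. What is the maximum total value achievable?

Check high-value combinations within 14 kg:
- A+B+C: weight 5+3+3=11, value 28+17+27=72
- A+C+D: weight 5+3+4=12, value 28+27+17=72
- A+B+D: weight 5+3+4=12, value 28+17+17=62
- A+C+G: weight 5+3+5=13, value 28+27+7=62
Best: $72.

$72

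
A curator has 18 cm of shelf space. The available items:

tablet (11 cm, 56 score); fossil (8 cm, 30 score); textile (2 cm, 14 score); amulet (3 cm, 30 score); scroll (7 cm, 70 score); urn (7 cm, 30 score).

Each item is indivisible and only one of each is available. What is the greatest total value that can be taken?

130 score

Check high-value combinations within 18 cm:
- amulet+scroll+urn: length 3+7+7=17, value 30+70+30=130
- fossil+amulet+scroll: length 8+3+7=18, value 30+30+70=130
- tablet+scroll: length 11+7=18, value 56+70=126
Best: 130 score.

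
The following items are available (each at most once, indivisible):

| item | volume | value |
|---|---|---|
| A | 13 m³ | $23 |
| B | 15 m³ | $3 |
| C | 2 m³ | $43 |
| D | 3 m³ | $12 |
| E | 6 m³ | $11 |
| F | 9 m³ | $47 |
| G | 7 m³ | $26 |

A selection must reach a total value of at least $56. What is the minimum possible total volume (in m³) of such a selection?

9

Subsets with value ≥ 56, sorted by total volume:
- C+G: volume 9, value 69
- C+F: volume 11, value 90
- C+D+E: volume 11, value 66
- C+D+G: volume 12, value 81
Minimum volume: 9 m³.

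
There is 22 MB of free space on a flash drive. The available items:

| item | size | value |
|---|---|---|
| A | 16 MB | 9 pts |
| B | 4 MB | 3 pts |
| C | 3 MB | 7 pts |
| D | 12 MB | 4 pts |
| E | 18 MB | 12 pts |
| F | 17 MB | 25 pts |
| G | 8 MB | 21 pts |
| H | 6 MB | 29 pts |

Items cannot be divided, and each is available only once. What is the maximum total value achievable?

60 pts

This is a 0/1 knapsack; check combinations near the capacity.
- B+C+G+H: size 4+3+8+6=21, value 3+7+21+29=60
- C+G+H: size 3+8+6=17, value 7+21+29=57
- B+G+H: size 4+8+6=18, value 3+21+29=53
Best: 60 pts.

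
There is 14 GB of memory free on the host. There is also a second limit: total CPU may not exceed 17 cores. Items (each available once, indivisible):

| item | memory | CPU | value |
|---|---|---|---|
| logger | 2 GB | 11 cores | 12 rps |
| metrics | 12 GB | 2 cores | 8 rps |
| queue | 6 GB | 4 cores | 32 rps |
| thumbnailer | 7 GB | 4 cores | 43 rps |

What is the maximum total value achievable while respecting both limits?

Feasible sets respecting both limits:
- queue+thumbnailer: memory 13, CPU 8, value 75
- logger+thumbnailer: memory 9, CPU 15, value 55
- logger+queue: memory 8, CPU 15, value 44
- thumbnailer: memory 7, CPU 4, value 43
Best: 75 rps.

75 rps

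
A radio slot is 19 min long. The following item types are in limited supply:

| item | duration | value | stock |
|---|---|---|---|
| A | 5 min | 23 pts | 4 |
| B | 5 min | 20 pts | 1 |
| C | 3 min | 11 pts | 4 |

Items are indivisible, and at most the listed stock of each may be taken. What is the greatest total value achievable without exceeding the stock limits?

Top feasible selections:
- 3×A + 1×C: duration 18, value 80
- 2×A + 3×C: duration 19, value 79
- 2×A + 1×B + 1×C: duration 18, value 77
- 1×A + 1×B + 3×C: duration 19, value 76
Best: 80 pts.

80 pts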